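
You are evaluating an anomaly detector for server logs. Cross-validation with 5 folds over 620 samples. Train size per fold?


Fold size = 620/5 = 124
Training per fold = 620 - 124 = 496

496


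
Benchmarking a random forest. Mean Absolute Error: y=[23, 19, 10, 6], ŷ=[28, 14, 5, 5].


Absolute errors: |23-28|=5, |19-14|=5, |10-5|=5, |6-5|=1
Sum = 16
MAE = 16/4 = 4

4


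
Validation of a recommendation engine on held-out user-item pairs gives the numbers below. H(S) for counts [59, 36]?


Probabilities: [59/95, 36/95] ≈ [0.6211, 0.3789]
H = -((59/95)·log₂(59/95) + (36/95)·log₂(36/95))
  = 0.9573 bits

0.9573 bits


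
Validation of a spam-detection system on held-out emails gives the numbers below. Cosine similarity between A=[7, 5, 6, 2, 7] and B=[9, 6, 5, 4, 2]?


A·B = 7·9 + 5·6 + 6·5 + 2·4 + 7·2 = 145
‖A‖ = √163 = 12.7671, ‖B‖ = √162 = 12.7279
cos = 145/(√163·√162) = 145/√26406 = 0.8923

0.8923


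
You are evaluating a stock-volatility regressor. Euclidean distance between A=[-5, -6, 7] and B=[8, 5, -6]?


d = √((-5-8)² + (-6-5)² + (7+ 6)²)
  = √(169 + 121 + 169)
  = √459 = 21.4243

21.4243


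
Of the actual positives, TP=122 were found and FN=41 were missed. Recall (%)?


Recall = TP/(TP+FN)
= 122/(122+41)
= 122/163 = 74.85%

74.85%


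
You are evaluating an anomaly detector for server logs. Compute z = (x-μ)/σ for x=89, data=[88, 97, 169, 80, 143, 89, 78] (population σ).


μ = 106.2857, σ = 32.714
z = (89 - 106.2857)/32.714 = -0.5284

-0.5284


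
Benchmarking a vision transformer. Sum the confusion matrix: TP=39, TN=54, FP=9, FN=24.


Total = TP + TN + FP + FN
= 39 + 54 + 9 + 24
= 126
(Predicted positive: 48, predicted negative: 78)

126


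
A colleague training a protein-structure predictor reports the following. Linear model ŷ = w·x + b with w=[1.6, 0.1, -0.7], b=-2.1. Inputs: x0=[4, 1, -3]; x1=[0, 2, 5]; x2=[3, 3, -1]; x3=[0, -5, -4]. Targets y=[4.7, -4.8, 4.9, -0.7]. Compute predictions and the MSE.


ŷ0 = (1.6)·(4) + (0.1)·(1) + (-0.7)·(-3) - 2.1 = 6.5
ŷ1 = (1.6)·(0) + (0.1)·(2) + (-0.7)·(5) - 2.1 = -5.4
ŷ2 = (1.6)·(3) + (0.1)·(3) + (-0.7)·(-1) - 2.1 = 3.7
ŷ3 = (1.6)·(0) + (0.1)·(-5) + (-0.7)·(-4) - 2.1 = 0.2
errors² = [3.24, 0.36, 1.44, 0.81]
MSE = 5.8500/4 = 1.4625

1.4625


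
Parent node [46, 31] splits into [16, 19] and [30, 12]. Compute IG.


Parent = [46, 31], H_parent = 0.9724
H_left = 0.9947 (n=35), H_right = 0.8631 (n=42)
H_children = (35/77)·0.9947 + (42/77)·0.8631 = 0.9229
IG = 0.9724 - 0.9229 = 0.0495

0.0495


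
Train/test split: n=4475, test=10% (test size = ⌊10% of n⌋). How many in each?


Test = ⌊4475·10/100⌋ = 447
Train = 4475 - 447 = 4028

Train: 4028, Test: 447


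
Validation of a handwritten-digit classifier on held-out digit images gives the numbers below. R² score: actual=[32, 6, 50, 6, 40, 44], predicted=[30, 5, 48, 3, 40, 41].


ȳ = 29.6667
SS_res = Σ(y-ŷ)² = 27
SS_tot = Σ(y-ȳ)² = 1851.33
R² = 1 - SS_res/SS_tot = 1 - 0.0146 = 0.9854

0.9854


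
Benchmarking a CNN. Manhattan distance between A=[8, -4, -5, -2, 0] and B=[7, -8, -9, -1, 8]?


d = |8-7| + |-4+ 8| + |-5+ 9| + |-2+ 1| + |0-8|
  = 1 + 4 + 4 + 1 + 8
  = 18

18


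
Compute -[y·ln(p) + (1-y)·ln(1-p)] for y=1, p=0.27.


BCE = -[y·ln(p) + (1-y)·ln(1-p)]
= -1·ln(0.27) - 0
= -ln(0.27) = 1.3093

1.3093


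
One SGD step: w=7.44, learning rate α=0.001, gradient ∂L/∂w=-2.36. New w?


w_new = w - α·∇
= 7.44 - 0.001·-2.36
= 7.44 + 0.00236
= 7.44236

7.44236


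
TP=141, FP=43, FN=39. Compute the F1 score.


Precision = 141/184 = 0.7663
Recall = 141/180 = 0.7833
F1 = 2·P·R/(P+R) = 2·TP/(2·TP+FP+FN) = 282/(282+43+39) = 282/364 = 0.7747

0.7747


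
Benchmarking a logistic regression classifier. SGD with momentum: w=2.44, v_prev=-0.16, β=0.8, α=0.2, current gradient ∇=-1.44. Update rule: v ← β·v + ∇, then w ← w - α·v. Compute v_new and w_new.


v_new = 0.8·-0.16 - 1.44 = -0.128 - 1.44 = -1.568
w_new = 2.44 - 0.2·-1.568 = 2.44 + 0.3136 = 2.7536

v_new=-1.568, w_new=2.7536


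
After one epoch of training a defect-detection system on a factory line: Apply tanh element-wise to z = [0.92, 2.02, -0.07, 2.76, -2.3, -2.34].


tanh(0.92) = 0.7259
tanh(2.02) = 0.9654
tanh(-0.07) = -0.0699
tanh(2.76) = 0.992
tanh(-2.3) = -0.9801
tanh(-2.34) = -0.9816
result = [0.7259, 0.9654, -0.0699, 0.992, -0.9801, -0.9816]

[0.7259, 0.9654, -0.0699, 0.992, -0.9801, -0.9816]


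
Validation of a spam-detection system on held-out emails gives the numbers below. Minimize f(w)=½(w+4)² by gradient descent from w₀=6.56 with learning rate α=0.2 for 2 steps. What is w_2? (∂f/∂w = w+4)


step 1: grad = 6.56+4 = 10.56; w = 6.56 - 0.2·(10.56) = 4.448
step 2: grad = 4.448+4 = 8.448; w = 4.448 - 0.2·(8.448) = 2.7584

2.7584


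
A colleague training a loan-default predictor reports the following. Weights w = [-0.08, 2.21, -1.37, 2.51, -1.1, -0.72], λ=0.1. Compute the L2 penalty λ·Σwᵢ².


‖w‖₂² = (-0.08)² + (2.21)² + (-1.37)² + (2.51)² + (-1.1)² + (-0.72)²
     = 0.0064 + 4.8841 + 1.8769 + 6.3001 + 1.21 + 0.5184
     = 14.7959
λ·‖w‖₂² = 0.1·14.7959 = 1.47959

1.47959


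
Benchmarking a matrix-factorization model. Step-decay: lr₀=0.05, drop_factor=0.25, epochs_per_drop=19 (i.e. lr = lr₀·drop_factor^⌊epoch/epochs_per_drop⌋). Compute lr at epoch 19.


n_drops = ⌊19/19⌋ = 1
lr = 0.05·0.25^1 = 0.05·0.25 = 0.0125

0.0125


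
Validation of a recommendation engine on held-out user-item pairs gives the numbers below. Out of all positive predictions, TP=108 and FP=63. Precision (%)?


Precision = TP/(TP+FP)
= 108/(108+63)
= 108/171 = 63.16%

63.16%


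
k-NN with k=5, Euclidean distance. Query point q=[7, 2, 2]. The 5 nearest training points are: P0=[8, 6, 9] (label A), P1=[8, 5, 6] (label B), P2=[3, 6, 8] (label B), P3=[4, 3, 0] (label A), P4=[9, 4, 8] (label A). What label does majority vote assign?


d(q,P0) = 8.124  (label A)
d(q,P1) = 5.099  (label B)
d(q,P2) = 8.2462  (label B)
d(q,P3) = 3.7417  (label A)
d(q,P4) = 6.6332  (label A)
Votes: A=3, B=2
Majority → A

A


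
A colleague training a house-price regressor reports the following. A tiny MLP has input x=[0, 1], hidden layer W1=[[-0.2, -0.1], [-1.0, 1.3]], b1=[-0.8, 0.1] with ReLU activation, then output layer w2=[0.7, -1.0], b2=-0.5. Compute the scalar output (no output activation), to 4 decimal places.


z1[0] = (-0.2)·(0) + (-0.1)·(1) - 0.8 = -0.9
z1[1] = (-1.0)·(0) + (1.3)·(1) + 0.1 = 1.4
h = ReLU(z1) = [0.0, 1.4]
output = (0.7)·(0.0) + (-1.0)·(1.4) - 0.5 = -1.9

-1.9


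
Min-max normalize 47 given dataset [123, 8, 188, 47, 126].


min=8, max=188
(47-8)/(188-8) = 39/180 = 0.2167

0.2167


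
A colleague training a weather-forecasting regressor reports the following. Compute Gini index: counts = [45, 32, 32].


Probabilities: [45/109, 32/109, 32/109] ≈ [0.4128, 0.2936, 0.2936]
Σpᵢ² = (2025 + 1024 + 1024)/109² = 4073/11881
Gini = 1 - Σpᵢ² = 1 - 4073/11881 = 0.6572

0.6572


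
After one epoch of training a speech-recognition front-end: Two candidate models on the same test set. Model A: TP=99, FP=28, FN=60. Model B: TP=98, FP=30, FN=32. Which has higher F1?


Model A: P=99/127=0.7795, R=99/159=0.6226, F1=2PR/(P+R)=2TP/(2TP+FP+FN)=198/286=0.6923
Model B: P=98/128=0.7656, R=98/130=0.7538, F1=2PR/(P+R)=2TP/(2TP+FP+FN)=196/258=0.7597
0.6923 < 0.7597 → Model B

Model B


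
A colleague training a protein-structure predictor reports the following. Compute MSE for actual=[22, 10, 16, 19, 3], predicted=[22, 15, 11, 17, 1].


Squared errors: (22-22)²=0, (10-15)²=25, (16-11)²=25, (19-17)²=4, (3-1)²=4
Sum = 58
MSE = 58/5 = 58/5

58/5


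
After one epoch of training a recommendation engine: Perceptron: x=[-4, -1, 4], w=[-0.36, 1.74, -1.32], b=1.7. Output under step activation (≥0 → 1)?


z = (-4)·(-0.36) + (-1)·(1.74) + (4)·(-1.32) + 1.7
  = -3.88
step(z) = 0 (z<0)

0


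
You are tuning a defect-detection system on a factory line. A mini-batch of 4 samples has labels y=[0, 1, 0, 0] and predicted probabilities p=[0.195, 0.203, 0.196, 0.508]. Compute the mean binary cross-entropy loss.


L[0] = -ln(1-0.195) = -ln(0.805) = 0.2169
L[1] = -ln(0.203) = 1.5945
L[2] = -ln(1-0.196) = -ln(0.804) = 0.2182
L[3] = -ln(1-0.508) = -ln(0.492) = 0.7093
mean = (0.2169 + 1.5945 + 0.2182 + 0.7093)/4 = 0.6847

0.6847


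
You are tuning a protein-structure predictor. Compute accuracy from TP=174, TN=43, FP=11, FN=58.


Accuracy = (TP+TN)/(TP+TN+FP+FN)
= (174+43)/(286)
= 217/286 = 75.87%

75.87%


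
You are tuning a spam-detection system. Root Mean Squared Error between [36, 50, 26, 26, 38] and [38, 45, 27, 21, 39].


MSE = 56/5 = 11.2
RMSE = √(56/5) = 3.3466

3.3466


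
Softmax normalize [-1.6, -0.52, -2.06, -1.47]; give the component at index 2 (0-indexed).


Exponentials: e^-1.6=0.2019, e^-0.52=0.5945, e^-2.06=0.1275, e^-1.47=0.2299
Sum = 1.1538
Softmax = [0.175, 0.5153, 0.1105, 0.1993]
p[2] = 0.1275/1.1538 = 0.1105

0.1105


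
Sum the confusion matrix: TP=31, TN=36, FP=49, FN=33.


Total = TP + TN + FP + FN
= 31 + 36 + 49 + 33
= 149
(Predicted positive: 80, predicted negative: 69)

149


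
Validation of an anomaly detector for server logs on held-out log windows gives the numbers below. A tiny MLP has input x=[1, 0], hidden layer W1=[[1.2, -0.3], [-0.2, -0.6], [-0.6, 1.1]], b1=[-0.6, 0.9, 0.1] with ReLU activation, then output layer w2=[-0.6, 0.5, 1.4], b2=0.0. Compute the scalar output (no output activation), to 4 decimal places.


z1[0] = (1.2)·(1) + (-0.3)·(0) - 0.6 = 0.6
z1[1] = (-0.2)·(1) + (-0.6)·(0) + 0.9 = 0.7
z1[2] = (-0.6)·(1) + (1.1)·(0) + 0.1 = -0.5
h = ReLU(z1) = [0.6, 0.7, 0.0]
output = (-0.6)·(0.6) + (0.5)·(0.7) + (1.4)·(0.0) + 0.0 = -0.01

-0.01


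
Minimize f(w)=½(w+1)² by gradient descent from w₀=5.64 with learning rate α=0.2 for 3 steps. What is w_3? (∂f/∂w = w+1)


step 1: grad = 5.64+1 = 6.64; w = 5.64 - 0.2·(6.64) = 4.312
step 2: grad = 4.312+1 = 5.312; w = 4.312 - 0.2·(5.312) = 3.2496
step 3: grad = 3.2496+1 = 4.2496; w = 3.2496 - 0.2·(4.2496) = 2.39968

2.39968


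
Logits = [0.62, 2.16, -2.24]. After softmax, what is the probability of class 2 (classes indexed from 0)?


Exponentials: e^0.62=1.8589, e^2.16=8.6711, e^-2.24=0.1065
Sum = 10.6365
Softmax = [0.1748, 0.8152, 0.01]
p[2] = 0.1065/10.6365 = 0.01

0.01


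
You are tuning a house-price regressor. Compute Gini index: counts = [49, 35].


Probabilities: [49/84, 35/84] ≈ [0.5833, 0.4167]
Σpᵢ² = (2401 + 1225)/84² = 3626/7056
Gini = 1 - Σpᵢ² = 1 - 3626/7056 = 0.4861

0.4861


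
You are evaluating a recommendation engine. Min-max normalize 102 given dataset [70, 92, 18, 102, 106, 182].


min=18, max=182
(102-18)/(182-18) = 84/164 = 0.5122

0.5122


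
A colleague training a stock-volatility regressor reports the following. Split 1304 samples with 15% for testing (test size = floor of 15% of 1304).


Test = ⌊1304·15/100⌋ = 195
Train = 1304 - 195 = 1109

Train: 1109, Test: 195


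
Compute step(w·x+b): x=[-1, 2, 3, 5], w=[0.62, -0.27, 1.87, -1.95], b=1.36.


z = (-1)·(0.62) + (2)·(-0.27) + (3)·(1.87) + (5)·(-1.95) + 1.36
  = -3.94
step(z) = 0 (z<0)

0


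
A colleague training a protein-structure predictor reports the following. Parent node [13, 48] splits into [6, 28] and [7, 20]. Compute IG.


Parent = [13, 48], H_parent = 0.7474
H_left = 0.6723 (n=34), H_right = 0.8256 (n=27)
H_children = (34/61)·0.6723 + (27/61)·0.8256 = 0.7402
IG = 0.7474 - 0.7402 = 0.0072

0.0072


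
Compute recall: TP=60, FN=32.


Recall = TP/(TP+FN)
= 60/(60+32)
= 60/92 = 65.22%

65.22%


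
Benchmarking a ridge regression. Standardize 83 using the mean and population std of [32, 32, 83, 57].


μ = 51, σ = 21.1069
z = (83 - 51)/21.1069 = 1.5161

1.5161


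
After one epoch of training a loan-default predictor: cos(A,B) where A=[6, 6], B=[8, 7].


A·B = 6·8 + 6·7 = 90
‖A‖ = √72 = 8.4853, ‖B‖ = √113 = 10.6301
cos = 90/(√72·√113) = 90/√8136 = 0.9978

0.9978


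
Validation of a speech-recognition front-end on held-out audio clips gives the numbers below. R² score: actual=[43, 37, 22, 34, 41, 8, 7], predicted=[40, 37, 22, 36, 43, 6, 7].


ȳ = 27.4286
SS_res = Σ(y-ŷ)² = 21
SS_tot = Σ(y-ȳ)² = 1385.71
R² = 1 - SS_res/SS_tot = 1 - 0.0152 = 0.9848

0.9848


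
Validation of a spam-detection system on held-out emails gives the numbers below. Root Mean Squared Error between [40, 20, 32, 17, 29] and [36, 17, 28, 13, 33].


MSE = 73/5 = 14.6
RMSE = √(73/5) = 3.821

3.821


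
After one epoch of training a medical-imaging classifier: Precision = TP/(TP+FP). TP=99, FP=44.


Precision = TP/(TP+FP)
= 99/(99+44)
= 99/143 = 69.23%

69.23%


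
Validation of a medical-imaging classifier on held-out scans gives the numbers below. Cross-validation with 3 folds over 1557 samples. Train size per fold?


Fold size = 1557/3 = 519
Training per fold = 1557 - 519 = 1038

1038


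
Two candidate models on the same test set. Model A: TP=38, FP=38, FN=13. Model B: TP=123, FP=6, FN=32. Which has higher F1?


Model A: P=38/76=0.5, R=38/51=0.7451, F1=2PR/(P+R)=2TP/(2TP+FP+FN)=76/127=0.5984
Model B: P=123/129=0.9535, R=123/155=0.7935, F1=2PR/(P+R)=2TP/(2TP+FP+FN)=246/284=0.8662
0.5984 < 0.8662 → Model B

Model B


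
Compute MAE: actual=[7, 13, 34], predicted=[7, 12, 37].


Absolute errors: |7-7|=0, |13-12|=1, |34-37|=3
Sum = 4
MAE = 4/3 = 4/3

4/3


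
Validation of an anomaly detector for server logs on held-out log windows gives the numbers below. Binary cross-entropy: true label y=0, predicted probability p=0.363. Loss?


BCE = -[y·ln(p) + (1-y)·ln(1-p)]
= -0 - 1·ln(1-0.363)
= -ln(0.637) = 0.451

0.451


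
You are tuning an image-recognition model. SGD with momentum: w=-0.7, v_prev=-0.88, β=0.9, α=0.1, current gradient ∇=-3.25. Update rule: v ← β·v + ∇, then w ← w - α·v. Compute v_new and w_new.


v_new = 0.9·-0.88 - 3.25 = -0.792 - 3.25 = -4.042
w_new = -0.7 - 0.1·-4.042 = -0.7 + 0.4042 = -0.2958

v_new=-4.042, w_new=-0.2958


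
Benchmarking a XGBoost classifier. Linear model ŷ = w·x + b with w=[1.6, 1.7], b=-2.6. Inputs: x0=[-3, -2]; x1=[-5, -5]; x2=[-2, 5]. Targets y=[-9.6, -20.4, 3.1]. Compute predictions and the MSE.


ŷ0 = (1.6)·(-3) + (1.7)·(-2) - 2.6 = -10.8
ŷ1 = (1.6)·(-5) + (1.7)·(-5) - 2.6 = -19.1
ŷ2 = (1.6)·(-2) + (1.7)·(5) - 2.6 = 2.7
errors² = [1.44, 1.69, 0.16]
MSE = 3.2900/3 = 1.0967

1.0967


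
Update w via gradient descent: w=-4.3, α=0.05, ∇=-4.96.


w_new = w - α·∇
= -4.3 - 0.05·-4.96
= -4.3 + 0.248
= -4.052

-4.052


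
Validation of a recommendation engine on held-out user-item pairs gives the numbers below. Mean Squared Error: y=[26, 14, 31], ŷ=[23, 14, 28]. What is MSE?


Squared errors: (26-23)²=9, (14-14)²=0, (31-28)²=9
Sum = 18
MSE = 18/3 = 6

6


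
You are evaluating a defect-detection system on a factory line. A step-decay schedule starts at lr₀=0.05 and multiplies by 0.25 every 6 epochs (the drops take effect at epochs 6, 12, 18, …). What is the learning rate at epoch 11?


n_drops = ⌊11/6⌋ = 1
lr = 0.05·0.25^1 = 0.05·0.25 = 0.0125

0.0125


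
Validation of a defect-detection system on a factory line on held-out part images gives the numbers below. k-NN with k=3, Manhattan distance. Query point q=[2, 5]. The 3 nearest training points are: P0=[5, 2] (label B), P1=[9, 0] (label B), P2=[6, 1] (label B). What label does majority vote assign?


d(q,P0) = 6  (label B)
d(q,P1) = 12  (label B)
d(q,P2) = 8  (label B)
Votes: A=0, B=3
Majority → B

B


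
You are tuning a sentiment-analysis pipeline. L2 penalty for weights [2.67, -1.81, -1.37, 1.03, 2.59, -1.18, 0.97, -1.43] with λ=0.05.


‖w‖₂² = (2.67)² + (-1.81)² + (-1.37)² + (1.03)² + (2.59)² + (-1.18)² + (0.97)² + (-1.43)²
     = 7.1289 + 3.2761 + 1.8769 + 1.0609 + 6.7081 + 1.3924 + 0.9409 + 2.0449
     = 24.4291
λ·‖w‖₂² = 0.05·24.4291 = 1.221455

1.221455


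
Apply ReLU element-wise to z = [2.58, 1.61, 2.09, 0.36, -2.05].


ReLU(2.58) = max(0, 2.58) = 2.58
ReLU(1.61) = max(0, 1.61) = 1.61
ReLU(2.09) = max(0, 2.09) = 2.09
ReLU(0.36) = max(0, 0.36) = 0.36
ReLU(-2.05) = max(0, -2.05) = 0.0
result = [2.58, 1.61, 2.09, 0.36, 0.0]

[2.58, 1.61, 2.09, 0.36, 0.0]


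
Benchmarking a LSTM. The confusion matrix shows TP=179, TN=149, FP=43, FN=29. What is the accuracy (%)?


Accuracy = (TP+TN)/(TP+TN+FP+FN)
= (179+149)/(400)
= 328/400 = 82.0%

82.0%


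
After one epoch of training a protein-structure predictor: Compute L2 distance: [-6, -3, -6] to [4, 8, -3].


d = √((-6-4)² + (-3-8)² + (-6+ 3)²)
  = √(100 + 121 + 9)
  = √230 = 15.1658

15.1658


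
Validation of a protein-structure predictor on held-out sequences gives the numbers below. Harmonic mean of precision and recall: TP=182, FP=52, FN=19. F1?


Precision = 182/234 = 0.7778
Recall = 182/201 = 0.9055
F1 = 2·P·R/(P+R) = 2·TP/(2·TP+FP+FN) = 364/(364+52+19) = 364/435 = 0.8368

0.8368


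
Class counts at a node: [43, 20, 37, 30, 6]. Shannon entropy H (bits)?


Probabilities: [43/136, 20/136, 37/136, 30/136, 6/136] ≈ [0.3162, 0.1471, 0.2721, 0.2206, 0.0441]
H = -((43/136)·log₂(43/136) + (20/136)·log₂(20/136) + (37/136)·log₂(37/136) + (30/136)·log₂(30/136) + (6/136)·log₂(6/136))
  = 2.1225 bits

2.1225 bits


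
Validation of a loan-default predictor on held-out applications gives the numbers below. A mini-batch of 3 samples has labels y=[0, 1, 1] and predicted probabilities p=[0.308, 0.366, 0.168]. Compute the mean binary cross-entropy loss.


L[0] = -ln(1-0.308) = -ln(0.692) = 0.3682
L[1] = -ln(0.366) = 1.0051
L[2] = -ln(0.168) = 1.7838
mean = (0.3682 + 1.0051 + 1.7838)/3 = 1.0524

1.0524


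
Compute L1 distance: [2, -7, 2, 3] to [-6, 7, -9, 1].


d = |2+ 6| + |-7-7| + |2+ 9| + |3-1|
  = 8 + 14 + 11 + 2
  = 35

35


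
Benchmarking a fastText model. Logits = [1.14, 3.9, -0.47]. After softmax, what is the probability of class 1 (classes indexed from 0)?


Exponentials: e^1.14=3.1268, e^3.9=49.4024, e^-0.47=0.625
Sum = 53.1542
Softmax = [0.0588, 0.9294, 0.0118]
p[1] = 49.4024/53.1542 = 0.9294

0.9294


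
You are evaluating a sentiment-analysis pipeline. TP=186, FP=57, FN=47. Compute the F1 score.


Precision = 186/243 = 0.7654
Recall = 186/233 = 0.7983
F1 = 2·P·R/(P+R) = 2·TP/(2·TP+FP+FN) = 372/(372+57+47) = 372/476 = 0.7815

0.7815


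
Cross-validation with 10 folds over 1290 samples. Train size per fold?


Fold size = 1290/10 = 129
Training per fold = 1290 - 129 = 1161

1161


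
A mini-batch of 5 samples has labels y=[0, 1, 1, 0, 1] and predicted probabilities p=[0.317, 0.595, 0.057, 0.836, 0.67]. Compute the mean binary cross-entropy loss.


L[0] = -ln(1-0.317) = -ln(0.683) = 0.3813
L[1] = -ln(0.595) = 0.5192
L[2] = -ln(0.057) = 2.8647
L[3] = -ln(1-0.836) = -ln(0.164) = 1.8079
L[4] = -ln(0.67) = 0.4005
mean = (0.3813 + 0.5192 + 2.8647 + 1.8079 + 0.4005)/5 = 1.1947

1.1947


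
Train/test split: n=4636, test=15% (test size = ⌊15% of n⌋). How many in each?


Test = ⌊4636·15/100⌋ = 695
Train = 4636 - 695 = 3941

Train: 3941, Test: 695


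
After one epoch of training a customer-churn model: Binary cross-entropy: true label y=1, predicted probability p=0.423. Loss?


BCE = -[y·ln(p) + (1-y)·ln(1-p)]
= -1·ln(0.423) - 0
= -ln(0.423) = 0.8604

0.8604


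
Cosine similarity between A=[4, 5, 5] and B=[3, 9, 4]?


A·B = 4·3 + 5·9 + 5·4 = 77
‖A‖ = √66 = 8.124, ‖B‖ = √106 = 10.2956
cos = 77/(√66·√106) = 77/√6996 = 0.9206

0.9206


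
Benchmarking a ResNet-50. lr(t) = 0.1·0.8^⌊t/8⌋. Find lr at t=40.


n_drops = ⌊40/8⌋ = 5
lr = 0.1·0.8^5 = 0.1·0.32768 = 0.032768

0.032768


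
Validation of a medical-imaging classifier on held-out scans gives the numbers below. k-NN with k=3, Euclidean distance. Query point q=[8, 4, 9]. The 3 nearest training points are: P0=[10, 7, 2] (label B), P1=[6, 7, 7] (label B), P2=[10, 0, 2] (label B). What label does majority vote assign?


d(q,P0) = 7.874  (label B)
d(q,P1) = 4.1231  (label B)
d(q,P2) = 8.3066  (label B)
Votes: A=0, B=3
Majority → B

B


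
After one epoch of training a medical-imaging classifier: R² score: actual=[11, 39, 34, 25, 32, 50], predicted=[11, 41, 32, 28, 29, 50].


ȳ = 31.8333
SS_res = Σ(y-ŷ)² = 26
SS_tot = Σ(y-ȳ)² = 866.83
R² = 1 - SS_res/SS_tot = 1 - 0.03 = 0.97

0.97


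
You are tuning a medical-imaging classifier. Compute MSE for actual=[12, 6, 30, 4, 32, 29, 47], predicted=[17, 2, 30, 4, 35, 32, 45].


Squared errors: (12-17)²=25, (6-2)²=16, (30-30)²=0, (4-4)²=0, (32-35)²=9, (29-32)²=9, (47-45)²=4
Sum = 63
MSE = 63/7 = 9

9


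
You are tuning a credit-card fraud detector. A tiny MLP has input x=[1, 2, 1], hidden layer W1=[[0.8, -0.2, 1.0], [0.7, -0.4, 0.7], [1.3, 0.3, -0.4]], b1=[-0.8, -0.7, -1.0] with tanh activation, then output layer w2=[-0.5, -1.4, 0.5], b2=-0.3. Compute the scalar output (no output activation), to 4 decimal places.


z1[0] = (0.8)·(1) + (-0.2)·(2) + (1.0)·(1) - 0.8 = 0.6
z1[1] = (0.7)·(1) + (-0.4)·(2) + (0.7)·(1) - 0.7 = -0.1
z1[2] = (1.3)·(1) + (0.3)·(2) + (-0.4)·(1) - 1.0 = 0.5
h = tanh(z1) = [0.537, -0.0997, 0.4621]
output = (-0.5)·(0.537) + (-1.4)·(-0.0997) + (0.5)·(0.4621) - 0.3 = -0.1979

-0.1979


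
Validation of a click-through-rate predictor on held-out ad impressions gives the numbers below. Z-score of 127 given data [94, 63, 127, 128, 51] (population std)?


μ = 92.6, σ = 31.7654
z = (127 - 92.6)/31.7654 = 1.0829

1.0829


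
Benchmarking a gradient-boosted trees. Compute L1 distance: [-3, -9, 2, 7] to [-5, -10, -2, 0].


d = |-3+ 5| + |-9+ 10| + |2+ 2| + |7-0|
  = 2 + 1 + 4 + 7
  = 14

14


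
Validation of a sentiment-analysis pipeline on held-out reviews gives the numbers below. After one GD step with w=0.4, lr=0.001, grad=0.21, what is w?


w_new = w - α·∇
= 0.4 - 0.001·0.21
= 0.4 - 0.00021
= 0.39979

0.39979


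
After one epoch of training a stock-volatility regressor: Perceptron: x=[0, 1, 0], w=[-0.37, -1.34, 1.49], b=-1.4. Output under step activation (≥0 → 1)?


z = (0)·(-0.37) + (1)·(-1.34) + (0)·(1.49) - 1.4
  = -2.74
step(z) = 0 (z<0)

0


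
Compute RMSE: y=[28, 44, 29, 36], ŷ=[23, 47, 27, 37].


MSE = 39/4 = 9.75
RMSE = √(39/4) = 3.1225

3.1225


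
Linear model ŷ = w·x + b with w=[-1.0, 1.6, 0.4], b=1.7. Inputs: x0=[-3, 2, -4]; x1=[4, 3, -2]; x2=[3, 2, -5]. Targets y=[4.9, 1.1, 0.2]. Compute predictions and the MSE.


ŷ0 = (-1.0)·(-3) + (1.6)·(2) + (0.4)·(-4) + 1.7 = 6.3
ŷ1 = (-1.0)·(4) + (1.6)·(3) + (0.4)·(-2) + 1.7 = 1.7
ŷ2 = (-1.0)·(3) + (1.6)·(2) + (0.4)·(-5) + 1.7 = -0.1
errors² = [1.96, 0.36, 0.09]
MSE = 2.4100/3 = 0.8033

0.8033


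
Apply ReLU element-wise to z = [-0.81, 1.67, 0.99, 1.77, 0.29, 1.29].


ReLU(-0.81) = max(0, -0.81) = 0.0
ReLU(1.67) = max(0, 1.67) = 1.67
ReLU(0.99) = max(0, 0.99) = 0.99
ReLU(1.77) = max(0, 1.77) = 1.77
ReLU(0.29) = max(0, 0.29) = 0.29
ReLU(1.29) = max(0, 1.29) = 1.29
result = [0.0, 1.67, 0.99, 1.77, 0.29, 1.29]

[0.0, 1.67, 0.99, 1.77, 0.29, 1.29]


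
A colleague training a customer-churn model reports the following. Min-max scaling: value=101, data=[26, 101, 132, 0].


min=0, max=132
(101-0)/(132-0) = 101/132 = 0.7652

0.7652


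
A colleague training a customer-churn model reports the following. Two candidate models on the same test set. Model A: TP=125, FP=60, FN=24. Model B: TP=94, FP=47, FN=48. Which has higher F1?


Model A: P=125/185=0.6757, R=125/149=0.8389, F1=2PR/(P+R)=2TP/(2TP+FP+FN)=250/334=0.7485
Model B: P=94/141=0.6667, R=94/142=0.662, F1=2PR/(P+R)=2TP/(2TP+FP+FN)=188/283=0.6643
0.7485 > 0.6643 → Model A

Model A


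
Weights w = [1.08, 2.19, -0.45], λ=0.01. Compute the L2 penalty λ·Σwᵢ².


‖w‖₂² = (1.08)² + (2.19)² + (-0.45)²
     = 1.1664 + 4.7961 + 0.2025
     = 6.165
λ·‖w‖₂² = 0.01·6.165 = 0.06165

0.06165


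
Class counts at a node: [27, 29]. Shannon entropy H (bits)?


Probabilities: [27/56, 29/56] ≈ [0.4821, 0.5179]
H = -((27/56)·log₂(27/56) + (29/56)·log₂(29/56))
  = 0.9991 bits

0.9991 bits


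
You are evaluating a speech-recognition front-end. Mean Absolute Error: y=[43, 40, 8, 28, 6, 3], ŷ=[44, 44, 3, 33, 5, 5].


Absolute errors: |43-44|=1, |40-44|=4, |8-3|=5, |28-33|=5, |6-5|=1, |3-5|=2
Sum = 18
MAE = 18/6 = 3

3


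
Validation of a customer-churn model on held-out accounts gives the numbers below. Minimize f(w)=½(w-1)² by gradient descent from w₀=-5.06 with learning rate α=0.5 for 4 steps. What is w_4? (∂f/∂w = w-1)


step 1: grad = -5.06-1 = -6.06; w = -5.06 - 0.5·(-6.06) = -2.03
step 2: grad = -2.03-1 = -3.03; w = -2.03 - 0.5·(-3.03) = -0.515
step 3: grad = -0.515-1 = -1.515; w = -0.515 - 0.5·(-1.515) = 0.2425
step 4: grad = 0.2425-1 = -0.7575; w = 0.2425 - 0.5·(-0.7575) = 0.62125

0.62125


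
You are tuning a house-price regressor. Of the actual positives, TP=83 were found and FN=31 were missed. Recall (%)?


Recall = TP/(TP+FN)
= 83/(83+31)
= 83/114 = 72.81%

72.81%


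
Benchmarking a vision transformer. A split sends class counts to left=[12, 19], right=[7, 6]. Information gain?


Parent = [19, 25], H_parent = 0.9865
H_left = 0.9629 (n=31), H_right = 0.9957 (n=13)
H_children = (31/44)·0.9629 + (13/44)·0.9957 = 0.9726
IG = 0.9865 - 0.9726 = 0.0139

0.0139


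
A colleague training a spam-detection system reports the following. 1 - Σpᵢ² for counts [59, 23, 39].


Probabilities: [59/121, 23/121, 39/121] ≈ [0.4876, 0.1901, 0.3223]
Σpᵢ² = (3481 + 529 + 1521)/121² = 5531/14641
Gini = 1 - Σpᵢ² = 1 - 5531/14641 = 0.6222

0.6222


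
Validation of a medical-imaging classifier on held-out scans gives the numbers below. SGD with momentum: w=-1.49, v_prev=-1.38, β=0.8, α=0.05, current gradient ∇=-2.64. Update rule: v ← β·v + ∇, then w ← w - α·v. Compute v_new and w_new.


v_new = 0.8·-1.38 - 2.64 = -1.104 - 2.64 = -3.744
w_new = -1.49 - 0.05·-3.744 = -1.49 + 0.1872 = -1.3028

v_new=-3.744, w_new=-1.3028


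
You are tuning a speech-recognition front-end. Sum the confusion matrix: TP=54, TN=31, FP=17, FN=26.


Total = TP + TN + FP + FN
= 54 + 31 + 17 + 26
= 128
(Predicted positive: 71, predicted negative: 57)

128


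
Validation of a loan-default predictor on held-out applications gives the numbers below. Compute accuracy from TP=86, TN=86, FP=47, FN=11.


Accuracy = (TP+TN)/(TP+TN+FP+FN)
= (86+86)/(230)
= 172/230 = 74.78%

74.78%


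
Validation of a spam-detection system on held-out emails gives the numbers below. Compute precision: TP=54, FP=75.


Precision = TP/(TP+FP)
= 54/(54+75)
= 54/129 = 41.86%

41.86%


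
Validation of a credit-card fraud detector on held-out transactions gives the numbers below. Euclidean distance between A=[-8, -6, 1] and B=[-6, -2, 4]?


d = √((-8+ 6)² + (-6+ 2)² + (1-4)²)
  = √(4 + 16 + 9)
  = √29 = 5.3852

5.3852


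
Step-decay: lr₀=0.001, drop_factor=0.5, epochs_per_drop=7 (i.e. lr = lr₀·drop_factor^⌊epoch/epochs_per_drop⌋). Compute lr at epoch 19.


n_drops = ⌊19/7⌋ = 2
lr = 0.001·0.5^2 = 0.001·0.25 = 0.00025

0.00025


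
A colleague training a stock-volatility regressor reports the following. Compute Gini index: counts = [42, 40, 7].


Probabilities: [42/89, 40/89, 7/89] ≈ [0.4719, 0.4494, 0.0787]
Σpᵢ² = (1764 + 1600 + 49)/89² = 3413/7921
Gini = 1 - Σpᵢ² = 1 - 3413/7921 = 0.5691

0.5691


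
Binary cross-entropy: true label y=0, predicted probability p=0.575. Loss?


BCE = -[y·ln(p) + (1-y)·ln(1-p)]
= -0 - 1·ln(1-0.575)
= -ln(0.425) = 0.8557

0.8557


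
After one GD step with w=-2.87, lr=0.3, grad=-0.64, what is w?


w_new = w - α·∇
= -2.87 - 0.3·-0.64
= -2.87 + 0.192
= -2.678

-2.678


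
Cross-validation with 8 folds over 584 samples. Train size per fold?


Fold size = 584/8 = 73
Training per fold = 584 - 73 = 511

511


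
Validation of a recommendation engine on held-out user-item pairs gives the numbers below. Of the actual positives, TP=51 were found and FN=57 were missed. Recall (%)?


Recall = TP/(TP+FN)
= 51/(51+57)
= 51/108 = 47.22%

47.22%


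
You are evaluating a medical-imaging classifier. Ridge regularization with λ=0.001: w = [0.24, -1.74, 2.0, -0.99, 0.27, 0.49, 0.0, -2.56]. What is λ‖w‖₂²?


‖w‖₂² = (0.24)² + (-1.74)² + (2.0)² + (-0.99)² + (0.27)² + (0.49)² + (0.0)² + (-2.56)²
     = 0.0576 + 3.0276 + 4 + 0.9801 + 0.0729 + 0.2401 + 0 + 6.5536
     = 14.9319
λ·‖w‖₂² = 0.001·14.9319 = 0.014932

0.014932


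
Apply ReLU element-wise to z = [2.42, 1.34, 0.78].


ReLU(2.42) = max(0, 2.42) = 2.42
ReLU(1.34) = max(0, 1.34) = 1.34
ReLU(0.78) = max(0, 0.78) = 0.78
result = [2.42, 1.34, 0.78]

[2.42, 1.34, 0.78]


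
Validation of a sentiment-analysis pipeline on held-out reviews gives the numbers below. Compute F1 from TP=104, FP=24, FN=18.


Precision = 104/128 = 0.8125
Recall = 104/122 = 0.8525
F1 = 2·P·R/(P+R) = 2·TP/(2·TP+FP+FN) = 208/(208+24+18) = 208/250 = 0.832

0.832


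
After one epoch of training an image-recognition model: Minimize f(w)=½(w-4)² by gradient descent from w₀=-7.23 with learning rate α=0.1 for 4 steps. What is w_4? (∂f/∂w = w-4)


step 1: grad = -7.23-4 = -11.23; w = -7.23 - 0.1·(-11.23) = -6.107
step 2: grad = -6.107-4 = -10.107; w = -6.107 - 0.1·(-10.107) = -5.0963
step 3: grad = -5.0963-4 = -9.0963; w = -5.0963 - 0.1·(-9.0963) = -4.18667
step 4: grad = -4.18667-4 = -8.18667; w = -4.18667 - 0.1·(-8.18667) = -3.368003

-3.368003


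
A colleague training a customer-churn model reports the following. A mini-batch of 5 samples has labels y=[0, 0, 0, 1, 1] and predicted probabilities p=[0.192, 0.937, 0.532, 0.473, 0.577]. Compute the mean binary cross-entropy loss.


L[0] = -ln(1-0.192) = -ln(0.808) = 0.2132
L[1] = -ln(1-0.937) = -ln(0.063) = 2.7646
L[2] = -ln(1-0.532) = -ln(0.468) = 0.7593
L[3] = -ln(0.473) = 0.7487
L[4] = -ln(0.577) = 0.5499
mean = (0.2132 + 2.7646 + 0.7593 + 0.7487 + 0.5499)/5 = 1.0071

1.0071


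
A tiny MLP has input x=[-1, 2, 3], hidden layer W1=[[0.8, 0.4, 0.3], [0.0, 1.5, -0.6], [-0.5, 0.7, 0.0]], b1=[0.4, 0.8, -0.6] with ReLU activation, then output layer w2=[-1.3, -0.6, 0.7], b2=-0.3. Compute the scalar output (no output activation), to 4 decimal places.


z1[0] = (0.8)·(-1) + (0.4)·(2) + (0.3)·(3) + 0.4 = 1.3
z1[1] = (0.0)·(-1) + (1.5)·(2) + (-0.6)·(3) + 0.8 = 2.0
z1[2] = (-0.5)·(-1) + (0.7)·(2) + (0.0)·(3) - 0.6 = 1.3
h = ReLU(z1) = [1.3, 2.0, 1.3]
output = (-1.3)·(1.3) + (-0.6)·(2.0) + (0.7)·(1.3) - 0.3 = -2.28

-2.28


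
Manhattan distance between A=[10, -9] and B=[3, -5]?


d = |10-3| + |-9+ 5|
  = 7 + 4
  = 11

11


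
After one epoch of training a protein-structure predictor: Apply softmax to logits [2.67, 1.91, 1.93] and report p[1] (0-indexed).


Exponentials: e^2.67=14.44, e^1.91=6.7531, e^1.93=6.8895
Sum = 28.0826
Softmax = [0.5142, 0.2405, 0.2453]
p[1] = 6.7531/28.0826 = 0.2405

0.2405


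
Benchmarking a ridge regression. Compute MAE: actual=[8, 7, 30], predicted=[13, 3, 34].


Absolute errors: |8-13|=5, |7-3|=4, |30-34|=4
Sum = 13
MAE = 13/3 = 13/3

13/3


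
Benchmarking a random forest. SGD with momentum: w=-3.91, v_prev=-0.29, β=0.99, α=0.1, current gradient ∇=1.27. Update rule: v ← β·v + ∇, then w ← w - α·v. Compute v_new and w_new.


v_new = 0.99·-0.29 + 1.27 = -0.2871 + 1.27 = 0.9829
w_new = -3.91 - 0.1·0.9829 = -3.91 - 0.09829 = -4.00829

v_new=0.9829, w_new=-4.00829


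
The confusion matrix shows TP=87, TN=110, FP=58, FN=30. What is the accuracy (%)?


Accuracy = (TP+TN)/(TP+TN+FP+FN)
= (87+110)/(285)
= 197/285 = 69.12%

69.12%


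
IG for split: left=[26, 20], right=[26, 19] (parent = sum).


Parent = [52, 39], H_parent = 0.9852
H_left = 0.9877 (n=46), H_right = 0.9825 (n=45)
H_children = (46/91)·0.9877 + (45/91)·0.9825 = 0.9851
IG = 0.9852 - 0.9851 = 0.0001

0.0001


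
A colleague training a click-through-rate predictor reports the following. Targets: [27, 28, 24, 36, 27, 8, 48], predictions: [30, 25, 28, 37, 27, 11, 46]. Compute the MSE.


Squared errors: (27-30)²=9, (28-25)²=9, (24-28)²=16, (36-37)²=1, (27-27)²=0, (8-11)²=9, (48-46)²=4
Sum = 48
MSE = 48/7 = 48/7

48/7


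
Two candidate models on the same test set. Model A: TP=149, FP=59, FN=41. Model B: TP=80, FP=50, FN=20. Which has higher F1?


Model A: P=149/208=0.7163, R=149/190=0.7842, F1=2PR/(P+R)=2TP/(2TP+FP+FN)=298/398=0.7487
Model B: P=80/130=0.6154, R=80/100=0.8, F1=2PR/(P+R)=2TP/(2TP+FP+FN)=160/230=0.6957
0.7487 > 0.6957 → Model A

Model A


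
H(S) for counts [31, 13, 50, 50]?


Probabilities: [31/144, 13/144, 50/144, 50/144] ≈ [0.2153, 0.0903, 0.3472, 0.3472]
H = -((31/144)·log₂(31/144) + (13/144)·log₂(13/144) + (50/144)·log₂(50/144) + (50/144)·log₂(50/144))
  = 1.85 bits

1.85 bits


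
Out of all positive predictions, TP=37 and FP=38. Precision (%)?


Precision = TP/(TP+FP)
= 37/(37+38)
= 37/75 = 49.33%

49.33%


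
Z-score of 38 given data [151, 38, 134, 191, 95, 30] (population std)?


μ = 106.5, σ = 58.5285
z = (38 - 106.5)/58.5285 = -1.1704

-1.1704


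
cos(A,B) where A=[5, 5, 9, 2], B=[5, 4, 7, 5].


A·B = 5·5 + 5·4 + 9·7 + 2·5 = 118
‖A‖ = √135 = 11.619, ‖B‖ = √115 = 10.7238
cos = 118/(√135·√115) = 118/√15525 = 0.947

0.947


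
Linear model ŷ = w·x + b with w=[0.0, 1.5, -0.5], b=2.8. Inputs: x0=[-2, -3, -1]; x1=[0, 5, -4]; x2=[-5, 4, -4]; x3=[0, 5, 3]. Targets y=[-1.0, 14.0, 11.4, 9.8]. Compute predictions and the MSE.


ŷ0 = (0.0)·(-2) + (1.5)·(-3) + (-0.5)·(-1) + 2.8 = -1.2
ŷ1 = (0.0)·(0) + (1.5)·(5) + (-0.5)·(-4) + 2.8 = 12.3
ŷ2 = (0.0)·(-5) + (1.5)·(4) + (-0.5)·(-4) + 2.8 = 10.8
ŷ3 = (0.0)·(0) + (1.5)·(5) + (-0.5)·(3) + 2.8 = 8.8
errors² = [0.04, 2.89, 0.36, 1.0]
MSE = 4.2900/4 = 1.0725

1.0725


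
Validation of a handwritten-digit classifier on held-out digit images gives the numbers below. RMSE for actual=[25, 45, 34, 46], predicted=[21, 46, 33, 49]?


MSE = 27/4 = 6.75
RMSE = √(27/4) = 2.5981

2.5981


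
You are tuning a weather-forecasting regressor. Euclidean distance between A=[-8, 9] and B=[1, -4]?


d = √((-8-1)² + (9+ 4)²)
  = √(81 + 169)
  = √250 = 15.8114

15.8114


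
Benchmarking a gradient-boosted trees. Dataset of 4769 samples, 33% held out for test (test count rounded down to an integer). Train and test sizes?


Test = ⌊4769·33/100⌋ = 1573
Train = 4769 - 1573 = 3196

Train: 3196, Test: 1573


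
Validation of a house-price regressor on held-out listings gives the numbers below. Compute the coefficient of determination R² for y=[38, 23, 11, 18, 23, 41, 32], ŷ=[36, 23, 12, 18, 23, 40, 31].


ȳ = 26.5714
SS_res = Σ(y-ŷ)² = 7
SS_tot = Σ(y-ȳ)² = 709.71
R² = 1 - SS_res/SS_tot = 1 - 0.0099 = 0.9901

0.9901


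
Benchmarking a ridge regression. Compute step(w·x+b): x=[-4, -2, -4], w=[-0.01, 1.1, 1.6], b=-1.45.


z = (-4)·(-0.01) + (-2)·(1.1) + (-4)·(1.6) - 1.45
  = -10.01
step(z) = 0 (z<0)

0


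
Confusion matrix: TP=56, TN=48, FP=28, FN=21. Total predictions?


Total = TP + TN + FP + FN
= 56 + 48 + 28 + 21
= 153
(Predicted positive: 84, predicted negative: 69)

153


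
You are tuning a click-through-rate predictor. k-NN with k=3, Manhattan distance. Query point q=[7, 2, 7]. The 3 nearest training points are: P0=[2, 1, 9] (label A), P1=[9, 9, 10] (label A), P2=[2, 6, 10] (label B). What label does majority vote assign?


d(q,P0) = 8  (label A)
d(q,P1) = 12  (label A)
d(q,P2) = 12  (label B)
Votes: A=2, B=1
Majority → A

A


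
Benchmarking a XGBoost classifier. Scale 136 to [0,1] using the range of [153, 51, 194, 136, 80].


min=51, max=194
(136-51)/(194-51) = 85/143 = 0.5944

0.5944


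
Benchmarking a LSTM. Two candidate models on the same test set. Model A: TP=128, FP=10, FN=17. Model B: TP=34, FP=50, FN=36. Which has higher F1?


Model A: P=128/138=0.9275, R=128/145=0.8828, F1=2PR/(P+R)=2TP/(2TP+FP+FN)=256/283=0.9046
Model B: P=34/84=0.4048, R=34/70=0.4857, F1=2PR/(P+R)=2TP/(2TP+FP+FN)=68/154=0.4416
0.9046 > 0.4416 → Model A

Model A


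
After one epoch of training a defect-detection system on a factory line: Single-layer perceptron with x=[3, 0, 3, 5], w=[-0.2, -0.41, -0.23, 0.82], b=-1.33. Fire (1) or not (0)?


z = (3)·(-0.2) + (0)·(-0.41) + (3)·(-0.23) + (5)·(0.82) - 1.33
  = 1.48
step(z) = 1 (z≥0)

1


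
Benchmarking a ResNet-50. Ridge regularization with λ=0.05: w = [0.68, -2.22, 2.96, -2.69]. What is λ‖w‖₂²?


‖w‖₂² = (0.68)² + (-2.22)² + (2.96)² + (-2.69)²
     = 0.4624 + 4.9284 + 8.7616 + 7.2361
     = 21.3885
λ·‖w‖₂² = 0.05·21.3885 = 1.069425

1.069425


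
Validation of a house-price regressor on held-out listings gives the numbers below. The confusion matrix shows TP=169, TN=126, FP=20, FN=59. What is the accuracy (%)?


Accuracy = (TP+TN)/(TP+TN+FP+FN)
= (169+126)/(374)
= 295/374 = 78.88%

78.88%


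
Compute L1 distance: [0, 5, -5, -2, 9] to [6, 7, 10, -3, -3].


d = |0-6| + |5-7| + |-5-10| + |-2+ 3| + |9+ 3|
  = 6 + 2 + 15 + 1 + 12
  = 36

36


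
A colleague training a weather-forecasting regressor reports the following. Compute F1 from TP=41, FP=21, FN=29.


Precision = 41/62 = 0.6613
Recall = 41/70 = 0.5857
F1 = 2·P·R/(P+R) = 2·TP/(2·TP+FP+FN) = 82/(82+21+29) = 82/132 = 0.6212

0.6212


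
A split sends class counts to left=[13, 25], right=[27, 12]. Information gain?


Parent = [40, 37], H_parent = 0.9989
H_left = 0.9268 (n=38), H_right = 0.8905 (n=39)
H_children = (38/77)·0.9268 + (39/77)·0.8905 = 0.9084
IG = 0.9989 - 0.9084 = 0.0905

0.0905


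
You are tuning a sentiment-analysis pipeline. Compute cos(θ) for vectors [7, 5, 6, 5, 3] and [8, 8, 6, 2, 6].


A·B = 7·8 + 5·8 + 6·6 + 5·2 + 3·6 = 160
‖A‖ = √144 = 12, ‖B‖ = √204 = 14.2829
cos = 160/(√144·√204) = 160/√29376 = 0.9335

0.9335


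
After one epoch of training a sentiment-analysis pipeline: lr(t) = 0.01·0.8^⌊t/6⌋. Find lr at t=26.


n_drops = ⌊26/6⌋ = 4
lr = 0.01·0.8^4 = 0.01·0.4096 = 0.004096

0.004096


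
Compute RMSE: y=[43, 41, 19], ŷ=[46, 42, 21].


MSE = 14/3 = 4.6667
RMSE = √(14/3) = 2.1602

2.1602


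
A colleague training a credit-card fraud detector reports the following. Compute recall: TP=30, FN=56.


Recall = TP/(TP+FN)
= 30/(30+56)
= 30/86 = 34.88%

34.88%


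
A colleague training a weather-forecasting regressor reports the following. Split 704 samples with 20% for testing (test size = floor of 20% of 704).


Test = ⌊704·20/100⌋ = 140
Train = 704 - 140 = 564

Train: 564, Test: 140


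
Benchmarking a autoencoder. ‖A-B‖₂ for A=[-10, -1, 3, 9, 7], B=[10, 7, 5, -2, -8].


d = √((-10-10)² + (-1-7)² + (3-5)² + (9+ 2)² + (7+ 8)²)
  = √(400 + 64 + 4 + 121 + 225)
  = √814 = 28.5307

28.5307


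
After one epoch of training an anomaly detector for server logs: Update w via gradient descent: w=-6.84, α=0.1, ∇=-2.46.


w_new = w - α·∇
= -6.84 - 0.1·-2.46
= -6.84 + 0.246
= -6.594

-6.594


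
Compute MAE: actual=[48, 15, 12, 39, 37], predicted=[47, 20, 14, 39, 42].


Absolute errors: |48-47|=1, |15-20|=5, |12-14|=2, |39-39|=0, |37-42|=5
Sum = 13
MAE = 13/5 = 13/5

13/5


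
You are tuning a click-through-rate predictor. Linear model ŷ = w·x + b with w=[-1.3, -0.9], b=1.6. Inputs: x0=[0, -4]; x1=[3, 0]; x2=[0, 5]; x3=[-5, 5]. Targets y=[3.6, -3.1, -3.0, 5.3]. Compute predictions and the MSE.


ŷ0 = (-1.3)·(0) + (-0.9)·(-4) + 1.6 = 5.2
ŷ1 = (-1.3)·(3) + (-0.9)·(0) + 1.6 = -2.3
ŷ2 = (-1.3)·(0) + (-0.9)·(5) + 1.6 = -2.9
ŷ3 = (-1.3)·(-5) + (-0.9)·(5) + 1.6 = 3.6
errors² = [2.56, 0.64, 0.01, 2.89]
MSE = 6.1000/4 = 1.525

1.525
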